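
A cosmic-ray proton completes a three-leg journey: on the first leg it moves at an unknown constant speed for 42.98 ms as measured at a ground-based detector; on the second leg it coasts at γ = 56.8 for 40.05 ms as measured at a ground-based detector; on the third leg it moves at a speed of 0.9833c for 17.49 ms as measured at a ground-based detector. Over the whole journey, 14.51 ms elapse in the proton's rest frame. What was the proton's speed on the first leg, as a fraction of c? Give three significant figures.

Leg 1: speed unknown; τ_1 = 42.98/γ_1.
Leg 2: γ = 56.8; τ_2 = 40.05/56.80 = 0.7051 ms.
Leg 3: γ = 1/√(1 − 0.9833²) = 1/√0.03312 = 5.495; τ_3 = 17.49/5.495 = 3.183 ms.
Total proper time: τ_1 + 0.7051 + 3.183 = 14.51, so τ_1 = 14.51 − 3.888 = 10.62 ms.
γ_1 = 42.98/10.62 = 4.046; β = √(1 − 1/γ²) = √0.9389.

β = 0.969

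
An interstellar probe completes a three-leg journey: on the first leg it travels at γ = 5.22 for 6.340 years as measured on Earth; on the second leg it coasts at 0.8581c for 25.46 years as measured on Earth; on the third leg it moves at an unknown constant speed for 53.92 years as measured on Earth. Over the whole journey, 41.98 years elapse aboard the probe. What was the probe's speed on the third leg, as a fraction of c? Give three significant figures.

β = 0.858

Leg 1: γ = 5.22; τ_1 = 6.340/5.220 = 1.215 years.
Leg 2: γ = 1/√(1 − 0.8581²) = 1/√0.2637 = 1.947; τ_2 = 25.46/1.947 = 13.07 years.
Leg 3: speed unknown; τ_3 = 53.92/γ_3.
Total proper time: 1.215 + 13.07 + τ_3 = 41.98, so τ_3 = 41.98 − 14.29 = 27.69 years.
γ_3 = 53.92/27.69 = 1.947; β = √(1 − 1/γ²) = √0.7362.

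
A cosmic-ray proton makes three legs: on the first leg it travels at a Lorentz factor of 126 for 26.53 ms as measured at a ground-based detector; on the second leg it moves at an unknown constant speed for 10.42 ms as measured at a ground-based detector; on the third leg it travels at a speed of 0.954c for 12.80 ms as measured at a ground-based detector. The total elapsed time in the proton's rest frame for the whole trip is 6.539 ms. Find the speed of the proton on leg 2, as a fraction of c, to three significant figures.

β = 0.971

Leg 1: γ = 126; τ_1 = 26.53/126.0 = 0.2106 ms.
Leg 2: speed unknown; τ_2 = 10.42/γ_2.
Leg 3: γ = 1/√(1 − 0.954²) = 1/√0.08988 = 3.335; τ_3 = 12.80/3.335 = 3.838 ms.
Total proper time: 0.2106 + τ_2 + 3.838 = 6.539, so τ_2 = 6.539 − 4.048 = 2.491 ms.
γ_2 = 10.42/2.491 = 4.183; β = √(1 − 1/γ²) = √0.9429.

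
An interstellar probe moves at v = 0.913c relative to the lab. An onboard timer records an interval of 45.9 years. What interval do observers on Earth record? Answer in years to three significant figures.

Δt = 113 years

γ = 1/√(1 − 0.913²) = 1/√0.1664 = 2.451
The interval measured aboard the probe is the proper time (both events occur at the same place in that frame); the lab-frame interval is Δt = γτ = 2.451 × 45.9 years.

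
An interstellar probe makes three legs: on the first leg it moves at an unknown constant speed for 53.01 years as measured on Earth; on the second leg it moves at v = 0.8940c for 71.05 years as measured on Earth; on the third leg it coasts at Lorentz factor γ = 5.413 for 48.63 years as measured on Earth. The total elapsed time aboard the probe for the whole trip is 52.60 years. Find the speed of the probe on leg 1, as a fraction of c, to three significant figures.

Leg 1: speed unknown; τ_1 = 53.01/γ_1.
Leg 2: γ = 1/√(1 − 0.8940²) = 1/√0.2008 = 2.232; τ_2 = 71.05/2.232 = 31.84 years.
Leg 3: γ = 5.413; τ_3 = 48.63/5.413 = 8.984 years.
Total proper time: τ_1 + 31.84 + 8.984 = 52.60, so τ_1 = 52.60 − 40.82 = 11.78 years.
γ_1 = 53.01/11.78 = 4.500; β = √(1 − 1/γ²) = √0.9506.

β = 0.975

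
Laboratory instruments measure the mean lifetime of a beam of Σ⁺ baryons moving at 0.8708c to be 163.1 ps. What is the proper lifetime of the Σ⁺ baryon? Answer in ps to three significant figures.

τ₀ = 80.2 ps

γ = 1/√(1 − 0.8708²) = 1/√0.2417 = 2.034
The lab-frame lifetime is the dilated interval; the proper lifetime is τ₀ = Δt/γ = 163.1/2.034 ps.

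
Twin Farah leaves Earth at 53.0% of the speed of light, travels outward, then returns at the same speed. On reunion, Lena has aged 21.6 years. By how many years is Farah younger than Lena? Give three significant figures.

Δt − τ = 3.28 years

β = 0.530; γ = 1/√(1 − 0.530²) = 1/√0.7191 = 1.179
Farah's elapsed proper time: τ = 21.6/1.179 = 18.32 years.
Age gap = Δt − τ = 21.6 − 18.32 years.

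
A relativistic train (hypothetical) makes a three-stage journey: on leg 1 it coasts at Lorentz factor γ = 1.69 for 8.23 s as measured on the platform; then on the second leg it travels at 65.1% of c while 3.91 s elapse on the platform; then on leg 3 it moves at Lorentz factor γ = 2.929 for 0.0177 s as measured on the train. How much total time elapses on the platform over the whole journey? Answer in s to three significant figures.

Leg 1: 8.23 s is already measured on the platform.
Leg 2: 3.91 s is already measured on the platform.
Leg 3: γ = 2.929; Δt_3 = 2.929 × 0.0177 = 0.05184 s.
Total: 8.230 + 3.910 + 0.05184 s.

Δt = 12.2 s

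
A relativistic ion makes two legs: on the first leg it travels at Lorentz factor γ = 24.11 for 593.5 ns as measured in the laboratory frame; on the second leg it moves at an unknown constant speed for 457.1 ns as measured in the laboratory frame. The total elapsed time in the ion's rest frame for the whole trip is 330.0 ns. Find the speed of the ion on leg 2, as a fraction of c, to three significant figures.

β = 0.744

Leg 1: γ = 24.11; τ_1 = 593.5/24.11 = 24.62 ns.
Leg 2: speed unknown; τ_2 = 457.1/γ_2.
Total proper time: 24.62 + τ_2 = 330.0, so τ_2 = 330.0 − 24.62 = 305.4 ns.
γ_2 = 457.1/305.4 = 1.497; β = √(1 − 1/γ²) = √0.5537.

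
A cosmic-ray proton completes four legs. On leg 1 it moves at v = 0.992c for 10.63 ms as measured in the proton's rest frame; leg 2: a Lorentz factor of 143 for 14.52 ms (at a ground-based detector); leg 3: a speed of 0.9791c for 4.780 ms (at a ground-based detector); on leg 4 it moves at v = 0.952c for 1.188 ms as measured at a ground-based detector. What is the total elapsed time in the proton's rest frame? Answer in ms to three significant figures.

τ = 12.1 ms

Leg 1: 10.63 ms is already measured in the proton's rest frame.
Leg 2: γ = 143; τ_2 = 14.52/143.0 = 0.1015 ms.
Leg 3: γ = 1/√(1 − 0.9791²) = 1/√0.04136 = 4.917; τ_3 = 4.780/4.917 = 0.9722 ms.
Leg 4: γ = 1/√(1 − 0.952²) = 1/√0.09370 = 3.267; τ_4 = 1.188/3.267 = 0.3636 ms.
Total: 10.63 + 0.1015 + 0.9722 + 0.3636 ms.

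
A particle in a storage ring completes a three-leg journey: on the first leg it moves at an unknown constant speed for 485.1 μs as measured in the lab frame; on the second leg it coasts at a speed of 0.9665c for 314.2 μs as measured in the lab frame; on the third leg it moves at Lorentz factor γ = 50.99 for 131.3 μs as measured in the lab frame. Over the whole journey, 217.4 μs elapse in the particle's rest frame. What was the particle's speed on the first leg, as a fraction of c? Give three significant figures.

β = 0.961

Leg 1: speed unknown; τ_1 = 485.1/γ_1.
Leg 2: γ = 1/√(1 − 0.9665²) = 1/√0.06588 = 3.896; τ_2 = 314.2/3.896 = 80.64 μs.
Leg 3: γ = 50.99; τ_3 = 131.3/50.99 = 2.575 μs.
Total proper time: τ_1 + 80.64 + 2.575 = 217.4, so τ_1 = 217.4 − 83.22 = 134.2 μs.
γ_1 = 485.1/134.2 = 3.615; β = √(1 − 1/γ²) = √0.9235.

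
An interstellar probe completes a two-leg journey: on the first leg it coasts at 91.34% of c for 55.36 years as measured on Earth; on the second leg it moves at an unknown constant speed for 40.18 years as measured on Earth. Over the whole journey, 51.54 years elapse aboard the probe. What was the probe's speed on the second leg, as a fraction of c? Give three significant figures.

β = 0.692

Leg 1: β = 0.9134; γ = 1/√(1 − 0.9134²) = 1/√0.1657 = 2.457; τ_1 = 55.36/2.457 = 22.54 years.
Leg 2: speed unknown; τ_2 = 40.18/γ_2.
Total proper time: 22.54 + τ_2 = 51.54, so τ_2 = 51.54 − 22.54 = 29.00 years.
γ_2 = 40.18/29.00 = 1.385; β = √(1 − 1/γ²) = √0.4789.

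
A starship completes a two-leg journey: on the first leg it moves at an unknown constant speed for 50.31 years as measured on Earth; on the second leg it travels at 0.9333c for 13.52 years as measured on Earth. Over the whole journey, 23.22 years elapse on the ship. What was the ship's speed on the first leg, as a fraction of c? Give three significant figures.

Leg 1: speed unknown; τ_1 = 50.31/γ_1.
Leg 2: γ = 1/√(1 − 0.9333²) = 1/√0.1290 = 2.785; τ_2 = 13.52/2.785 = 4.855 years.
Total proper time: τ_1 + 4.855 = 23.22, so τ_1 = 23.22 − 4.855 = 18.37 years.
γ_1 = 50.31/18.37 = 2.739; β = √(1 − 1/γ²) = √0.8667.

β = 0.931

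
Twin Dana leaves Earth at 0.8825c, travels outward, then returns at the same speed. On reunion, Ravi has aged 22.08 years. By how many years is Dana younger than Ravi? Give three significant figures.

γ = 1/√(1 − 0.8825²) = 1/√0.2212 = 2.126
Dana's elapsed proper time: τ = 22.08/2.126 = 10.38 years.
Age gap = Δt − τ = 22.08 − 10.38 years.

Δt − τ = 11.7 years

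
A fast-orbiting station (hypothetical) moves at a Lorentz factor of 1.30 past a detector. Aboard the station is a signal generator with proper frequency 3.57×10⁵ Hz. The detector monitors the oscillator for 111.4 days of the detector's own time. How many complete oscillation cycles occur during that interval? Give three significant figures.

N = 2.64×10¹²

γ = 1.30
During 111.4 days of lab time, the oscillator's proper time advances by τ = Δt/γ = 111.4/1.300 = 85.69 days = 7.404×10⁶ s.
N = f × τ = 3.57×10⁵ × 7.404×10⁶ = 2.643×10¹².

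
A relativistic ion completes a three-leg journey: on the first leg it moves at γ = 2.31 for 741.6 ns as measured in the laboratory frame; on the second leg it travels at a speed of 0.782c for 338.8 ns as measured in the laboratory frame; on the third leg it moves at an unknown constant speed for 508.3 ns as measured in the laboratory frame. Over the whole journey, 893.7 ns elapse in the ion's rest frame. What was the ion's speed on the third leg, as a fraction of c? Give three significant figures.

Leg 1: γ = 2.31; τ_1 = 741.6/2.310 = 321.0 ns.
Leg 2: γ = 1/√(1 − 0.782²) = 1/√0.3885 = 1.604; τ_2 = 338.8/1.604 = 211.2 ns.
Leg 3: speed unknown; τ_3 = 508.3/γ_3.
Total proper time: 321.0 + 211.2 + τ_3 = 893.7, so τ_3 = 893.7 − 532.2 = 361.5 ns.
γ_3 = 508.3/361.5 = 1.406; β = √(1 − 1/γ²) = √0.4942.

β = 0.703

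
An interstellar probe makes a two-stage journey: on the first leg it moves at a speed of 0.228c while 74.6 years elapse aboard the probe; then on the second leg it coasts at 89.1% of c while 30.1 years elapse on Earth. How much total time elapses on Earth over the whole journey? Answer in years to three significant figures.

Leg 1: γ = 1/√(1 − 0.228²) = 1/√0.9480 = 1.027; Δt_1 = 1.027 × 74.6 = 76.62 years.
Leg 2: 30.1 years is already measured on Earth.
Total: 76.62 + 30.10 years.

Δt = 107 years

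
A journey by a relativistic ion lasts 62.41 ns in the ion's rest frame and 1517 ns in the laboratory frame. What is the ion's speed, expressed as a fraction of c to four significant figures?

β = 0.9992

The proper time is measured in the ion's rest frame (both events occur at the ion's location); Δt is measured in the laboratory frame. γ = Δt/τ = 1517/62.41 = 24.31.
β = √(1 − 1/γ²) = √(1 − 0.001693) = √0.9983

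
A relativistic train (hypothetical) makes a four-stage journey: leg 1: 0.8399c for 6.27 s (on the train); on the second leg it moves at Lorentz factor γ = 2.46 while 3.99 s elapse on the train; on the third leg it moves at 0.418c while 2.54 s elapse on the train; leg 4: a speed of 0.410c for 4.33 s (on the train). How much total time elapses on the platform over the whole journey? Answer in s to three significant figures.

Leg 1: γ = 1/√(1 − 0.8399²) = 1/√0.2946 = 1.842; Δt_1 = 1.842 × 6.27 = 11.55 s.
Leg 2: γ = 2.46; Δt_2 = 2.460 × 3.99 = 9.815 s.
Leg 3: γ = 1/√(1 − 0.418²) = 1/√0.8253 = 1.101; Δt_3 = 1.101 × 2.54 = 2.796 s.
Leg 4: γ = 1/√(1 − 0.410²) = 1/√0.8319 = 1.096; Δt_4 = 1.096 × 4.33 = 4.747 s.
Total: 11.55 + 9.815 + 2.796 + 4.747 s.

Δt = 28.9 s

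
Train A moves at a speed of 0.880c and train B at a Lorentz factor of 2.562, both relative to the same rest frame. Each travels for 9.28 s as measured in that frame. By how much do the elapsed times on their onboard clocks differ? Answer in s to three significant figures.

|τ_A − τ_B| = 0.786 s

A: γ = 1/√(1 − 0.880²) = 1/√0.2256 = 2.105; τ_A = 9.28/2.105 = 4.408 s.
B: γ = 2.562; τ_B = 9.28/2.562 = 3.622 s.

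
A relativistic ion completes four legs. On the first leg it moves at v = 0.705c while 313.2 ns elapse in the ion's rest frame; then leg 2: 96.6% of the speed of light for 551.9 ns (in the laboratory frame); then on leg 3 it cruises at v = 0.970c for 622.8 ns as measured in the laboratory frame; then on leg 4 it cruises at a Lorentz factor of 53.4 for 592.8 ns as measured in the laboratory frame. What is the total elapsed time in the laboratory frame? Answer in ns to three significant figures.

Leg 1: γ = 1/√(1 − 0.705²) = 1/√0.5030 = 1.410; Δt_1 = 1.410 × 313.2 = 441.6 ns.
Leg 2: 551.9 ns is already measured in the laboratory frame.
Leg 3: 622.8 ns is already measured in the laboratory frame.
Leg 4: 592.8 ns is already measured in the laboratory frame.
Total: 441.6 + 551.9 + 622.8 + 592.8 ns.

Δt = 2210 ns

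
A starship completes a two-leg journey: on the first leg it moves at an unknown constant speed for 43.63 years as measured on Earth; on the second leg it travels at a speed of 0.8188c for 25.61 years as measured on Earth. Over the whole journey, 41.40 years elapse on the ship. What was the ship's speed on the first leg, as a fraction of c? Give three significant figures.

Leg 1: speed unknown; τ_1 = 43.63/γ_1.
Leg 2: γ = 1/√(1 − 0.8188²) = 1/√0.3296 = 1.742; τ_2 = 25.61/1.742 = 14.70 years.
Total proper time: τ_1 + 14.70 = 41.40, so τ_1 = 41.40 − 14.70 = 26.70 years.
γ_1 = 43.63/26.70 = 1.634; β = √(1 − 1/γ²) = √0.6256.

β = 0.791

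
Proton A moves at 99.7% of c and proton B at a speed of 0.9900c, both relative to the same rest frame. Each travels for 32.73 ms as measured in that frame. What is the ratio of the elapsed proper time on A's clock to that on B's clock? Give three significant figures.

A: β = 0.997; γ = 1/√(1 − 0.997²) = 1/√0.005991 = 12.92. B: γ = 1/√(1 − 0.9900²) = 1/√0.01990 = 7.089.
τ_A/τ_B = γ_B/γ_A = 7.089/12.92 = 0.5487, so τ_A/τ_B = 0.5487.

τ_A/τ_B = 0.549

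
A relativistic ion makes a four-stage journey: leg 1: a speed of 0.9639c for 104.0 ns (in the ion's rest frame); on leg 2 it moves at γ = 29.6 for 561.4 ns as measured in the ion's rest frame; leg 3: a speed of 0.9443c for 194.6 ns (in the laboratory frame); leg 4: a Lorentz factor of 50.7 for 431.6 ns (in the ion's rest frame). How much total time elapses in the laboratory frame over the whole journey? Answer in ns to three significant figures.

Leg 1: γ = 1/√(1 − 0.9639²) = 1/√0.07090 = 3.756; Δt_1 = 3.756 × 104.0 = 390.6 ns.
Leg 2: γ = 29.6; Δt_2 = 29.60 × 561.4 = 1.662×10⁴ ns.
Leg 3: 194.6 ns is already measured in the laboratory frame.
Leg 4: γ = 50.7; Δt_4 = 50.70 × 431.6 = 2.188×10⁴ ns.
Total: 390.6 + 1.662×10⁴ + 194.6 + 2.188×10⁴ ns.

Δt = 3.91×10⁴ ns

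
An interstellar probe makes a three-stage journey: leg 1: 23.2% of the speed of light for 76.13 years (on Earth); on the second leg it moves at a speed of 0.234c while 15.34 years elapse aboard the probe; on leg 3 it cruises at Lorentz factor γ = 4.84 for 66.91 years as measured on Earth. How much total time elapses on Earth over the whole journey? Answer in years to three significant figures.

Δt = 159 years

Leg 1: 76.13 years is already measured on Earth.
Leg 2: γ = 1/√(1 − 0.234²) = 1/√0.9452 = 1.029; Δt_2 = 1.029 × 15.34 = 15.78 years.
Leg 3: 66.91 years is already measured on Earth.
Total: 76.13 + 15.78 + 66.91 years.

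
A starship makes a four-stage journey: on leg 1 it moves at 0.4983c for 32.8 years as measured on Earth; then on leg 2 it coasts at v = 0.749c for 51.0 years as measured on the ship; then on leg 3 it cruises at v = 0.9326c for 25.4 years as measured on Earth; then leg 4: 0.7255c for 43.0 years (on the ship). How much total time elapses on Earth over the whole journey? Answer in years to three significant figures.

Leg 1: 32.8 years is already measured on Earth.
Leg 2: γ = 1/√(1 − 0.749²) = 1/√0.4390 = 1.509; Δt_2 = 1.509 × 51.0 = 76.97 years.
Leg 3: 25.4 years is already measured on Earth.
Leg 4: γ = 1/√(1 − 0.7255²) = 1/√0.4736 = 1.453; Δt_4 = 1.453 × 43.0 = 62.48 years.
Total: 32.80 + 76.97 + 25.40 + 62.48 years.

Δt = 198 years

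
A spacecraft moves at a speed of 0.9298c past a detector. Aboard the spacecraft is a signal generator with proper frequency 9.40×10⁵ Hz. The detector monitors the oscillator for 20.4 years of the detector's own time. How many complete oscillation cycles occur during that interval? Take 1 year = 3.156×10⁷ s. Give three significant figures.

N = 2.23×10¹⁴

γ = 1/√(1 − 0.9298²) = 1/√0.1355 = 2.717
During 20.4 years of lab time, the oscillator's proper time advances by τ = Δt/γ = 20.4/2.717 = 7.509 years = 2.370×10⁸ s.
N = f × τ = 9.40×10⁵ × 2.370×10⁸ = 2.228×10¹⁴.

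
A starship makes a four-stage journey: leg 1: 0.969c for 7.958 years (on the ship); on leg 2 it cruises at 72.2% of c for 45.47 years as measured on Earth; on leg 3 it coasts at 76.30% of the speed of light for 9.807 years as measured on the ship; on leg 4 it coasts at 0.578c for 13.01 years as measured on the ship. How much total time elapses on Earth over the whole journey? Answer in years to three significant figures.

Leg 1: γ = 1/√(1 − 0.969²) = 1/√0.06104 = 4.048; Δt_1 = 4.048 × 7.958 = 32.21 years.
Leg 2: 45.47 years is already measured on Earth.
Leg 3: β = 0.7630; γ = 1/√(1 − 0.7630²) = 1/√0.4178 = 1.547; Δt_3 = 1.547 × 9.807 = 15.17 years.
Leg 4: γ = 1/√(1 − 0.578²) = 1/√0.6659 = 1.225; Δt_4 = 1.225 × 13.01 = 15.94 years.
Total: 32.21 + 45.47 + 15.17 + 15.94 years.

Δt = 109 years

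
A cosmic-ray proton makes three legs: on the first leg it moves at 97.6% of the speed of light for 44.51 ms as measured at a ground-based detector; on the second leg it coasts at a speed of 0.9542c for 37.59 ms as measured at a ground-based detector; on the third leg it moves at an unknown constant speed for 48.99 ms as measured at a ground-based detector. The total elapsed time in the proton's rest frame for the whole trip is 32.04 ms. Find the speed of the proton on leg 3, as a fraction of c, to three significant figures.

Leg 1: β = 0.976; γ = 1/√(1 − 0.976²) = 1/√0.04742 = 4.592; τ_1 = 44.51/4.592 = 9.693 ms.
Leg 2: γ = 1/√(1 − 0.9542²) = 1/√0.08950 = 3.343; τ_2 = 37.59/3.343 = 11.25 ms.
Leg 3: speed unknown; τ_3 = 48.99/γ_3.
Total proper time: 9.693 + 11.25 + τ_3 = 32.04, so τ_3 = 32.04 − 20.94 = 11.10 ms.
γ_3 = 48.99/11.10 = 4.413; β = √(1 − 1/γ²) = √0.9487.

β = 0.974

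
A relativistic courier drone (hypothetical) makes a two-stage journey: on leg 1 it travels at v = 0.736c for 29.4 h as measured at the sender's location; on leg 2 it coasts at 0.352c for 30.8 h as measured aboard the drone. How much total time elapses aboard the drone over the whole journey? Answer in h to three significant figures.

τ = 50.7 h

Leg 1: γ = 1/√(1 − 0.736²) = 1/√0.4583 = 1.477; τ_1 = 29.4/1.477 = 19.90 h.
Leg 2: 30.8 h is already measured aboard the drone.
Total: 19.90 + 30.80 h.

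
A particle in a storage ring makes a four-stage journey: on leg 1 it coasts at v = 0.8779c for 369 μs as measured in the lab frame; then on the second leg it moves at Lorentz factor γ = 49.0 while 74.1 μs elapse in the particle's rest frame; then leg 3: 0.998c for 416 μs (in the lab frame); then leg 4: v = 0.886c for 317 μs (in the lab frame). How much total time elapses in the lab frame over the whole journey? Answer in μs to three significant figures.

Δt = 4730 μs

Leg 1: 369 μs is already measured in the lab frame.
Leg 2: γ = 49.0; Δt_2 = 49.00 × 74.1 = 3631 μs.
Leg 3: 416 μs is already measured in the lab frame.
Leg 4: 317 μs is already measured in the lab frame.
Total: 369.0 + 3631 + 416.0 + 317.0 μs.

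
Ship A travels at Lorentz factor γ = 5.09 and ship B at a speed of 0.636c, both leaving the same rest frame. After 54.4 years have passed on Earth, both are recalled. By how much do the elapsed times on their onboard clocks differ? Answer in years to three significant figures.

|τ_A − τ_B| = 31.3 years

A: γ = 5.09; τ_A = 54.4/5.090 = 10.69 years.
B: γ = 1/√(1 − 0.636²) = 1/√0.5955 = 1.296; τ_B = 54.4/1.296 = 41.98 years.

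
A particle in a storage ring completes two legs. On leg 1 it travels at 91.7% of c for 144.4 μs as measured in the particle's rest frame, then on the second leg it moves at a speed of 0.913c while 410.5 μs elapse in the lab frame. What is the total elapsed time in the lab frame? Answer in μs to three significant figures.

Δt = 773 μs

Leg 1: β = 0.917; γ = 1/√(1 − 0.917²) = 1/√0.1591 = 2.507; Δt_1 = 2.507 × 144.4 = 362.0 μs.
Leg 2: 410.5 μs is already measured in the lab frame.
Total: 362.0 + 410.5 μs.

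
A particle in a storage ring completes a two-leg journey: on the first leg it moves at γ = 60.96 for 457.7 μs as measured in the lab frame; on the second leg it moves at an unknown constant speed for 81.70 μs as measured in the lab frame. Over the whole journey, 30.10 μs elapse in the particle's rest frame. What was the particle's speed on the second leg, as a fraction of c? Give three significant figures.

β = 0.961

Leg 1: γ = 60.96; τ_1 = 457.7/60.96 = 7.508 μs.
Leg 2: speed unknown; τ_2 = 81.70/γ_2.
Total proper time: 7.508 + τ_2 = 30.10, so τ_2 = 30.10 − 7.508 = 22.59 μs.
γ_2 = 81.70/22.59 = 3.616; β = √(1 − 1/γ²) = √0.9235.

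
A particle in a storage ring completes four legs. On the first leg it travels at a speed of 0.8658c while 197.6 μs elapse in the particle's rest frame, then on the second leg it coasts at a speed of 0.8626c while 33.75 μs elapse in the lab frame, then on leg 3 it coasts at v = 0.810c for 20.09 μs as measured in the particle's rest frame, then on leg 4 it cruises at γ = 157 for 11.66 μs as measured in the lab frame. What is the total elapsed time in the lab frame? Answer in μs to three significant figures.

Leg 1: γ = 1/√(1 − 0.8658²) = 1/√0.2504 = 1.998; Δt_1 = 1.998 × 197.6 = 394.9 μs.
Leg 2: 33.75 μs is already measured in the lab frame.
Leg 3: γ = 1/√(1 − 0.810²) = 1/√0.3439 = 1.705; Δt_3 = 1.705 × 20.09 = 34.26 μs.
Leg 4: 11.66 μs is already measured in the lab frame.
Total: 394.9 + 33.75 + 34.26 + 11.66 μs.

Δt = 475 μs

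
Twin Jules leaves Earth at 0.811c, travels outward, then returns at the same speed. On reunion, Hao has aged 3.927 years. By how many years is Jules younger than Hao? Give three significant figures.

γ = 1/√(1 − 0.811²) = 1/√0.3423 = 1.709
Jules's elapsed proper time: τ = 3.927/1.709 = 2.297 years.
Age gap = Δt − τ = 3.927 − 2.297 years.

Δt − τ = 1.63 years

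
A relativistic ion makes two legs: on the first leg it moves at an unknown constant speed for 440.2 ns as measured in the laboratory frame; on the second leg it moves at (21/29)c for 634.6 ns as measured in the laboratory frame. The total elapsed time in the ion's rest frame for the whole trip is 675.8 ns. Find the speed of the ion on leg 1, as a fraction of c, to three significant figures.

β = 0.841

Leg 1: speed unknown; τ_1 = 440.2/γ_1.
Leg 2: γ = 1/√(1 − (21/29)²) = 29/20 = 1.450; τ_2 = 634.6/1.450 = 437.7 ns.
Total proper time: τ_1 + 437.7 = 675.8, so τ_1 = 675.8 − 437.7 = 238.1 ns.
γ_1 = 440.2/238.1 = 1.848; β = √(1 − 1/γ²) = √0.7073.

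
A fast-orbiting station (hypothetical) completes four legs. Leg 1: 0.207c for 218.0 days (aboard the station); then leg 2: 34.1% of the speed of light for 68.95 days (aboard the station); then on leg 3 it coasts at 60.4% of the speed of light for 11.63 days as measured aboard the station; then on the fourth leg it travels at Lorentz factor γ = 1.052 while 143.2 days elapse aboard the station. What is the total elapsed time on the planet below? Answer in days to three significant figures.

Leg 1: γ = 1/√(1 − 0.207²) = 1/√0.9572 = 1.022; Δt_1 = 1.022 × 218.0 = 222.8 days.
Leg 2: β = 0.341; γ = 1/√(1 − 0.341²) = 1/√0.8837 = 1.064; Δt_2 = 1.064 × 68.95 = 73.35 days.
Leg 3: β = 0.604; γ = 1/√(1 − 0.604²) = 1/√0.6352 = 1.255; Δt_3 = 1.255 × 11.63 = 14.59 days.
Leg 4: γ = 1.052; Δt_4 = 1.052 × 143.2 = 150.6 days.
Total: 222.8 + 73.35 + 14.59 + 150.6 days.

Δt = 461 days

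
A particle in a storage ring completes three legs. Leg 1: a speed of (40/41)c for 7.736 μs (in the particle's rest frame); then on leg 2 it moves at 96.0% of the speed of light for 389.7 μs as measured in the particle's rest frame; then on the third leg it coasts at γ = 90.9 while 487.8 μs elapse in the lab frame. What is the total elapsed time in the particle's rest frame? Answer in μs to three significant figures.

τ = 403 μs

Leg 1: 7.736 μs is already measured in the particle's rest frame.
Leg 2: 389.7 μs is already measured in the particle's rest frame.
Leg 3: γ = 90.9; τ_3 = 487.8/90.90 = 5.366 μs.
Total: 7.736 + 389.7 + 5.366 μs.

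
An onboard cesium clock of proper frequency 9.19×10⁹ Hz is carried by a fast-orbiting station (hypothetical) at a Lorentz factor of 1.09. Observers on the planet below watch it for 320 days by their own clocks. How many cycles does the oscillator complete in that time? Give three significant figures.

N = 2.33×10¹⁷

γ = 1.09
During 320 days of lab time, the oscillator's proper time advances by τ = Δt/γ = 320/1.090 = 293.6 days = 2.537×10⁷ s.
N = f × τ = 9.19×10⁹ × 2.537×10⁷ = 2.331×10¹⁷.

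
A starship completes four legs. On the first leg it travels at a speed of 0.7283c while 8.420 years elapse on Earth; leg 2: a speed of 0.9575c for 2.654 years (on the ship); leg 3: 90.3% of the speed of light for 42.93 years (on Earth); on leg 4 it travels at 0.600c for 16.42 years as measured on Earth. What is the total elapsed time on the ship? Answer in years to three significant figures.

Leg 1: γ = 1/√(1 − 0.7283²) = 1/√0.4696 = 1.459; τ_1 = 8.420/1.459 = 5.770 years.
Leg 2: 2.654 years is already measured on the ship.
Leg 3: β = 0.903; γ = 1/√(1 − 0.903²) = 1/√0.1846 = 2.328; τ_3 = 42.93/2.328 = 18.44 years.
Leg 4: γ = 1/√(1 − 0.600²) = 5/4 = 1.250; τ_4 = 16.42/1.250 = 13.14 years.
Total: 5.770 + 2.654 + 18.44 + 13.14 years.

τ = 40.0 years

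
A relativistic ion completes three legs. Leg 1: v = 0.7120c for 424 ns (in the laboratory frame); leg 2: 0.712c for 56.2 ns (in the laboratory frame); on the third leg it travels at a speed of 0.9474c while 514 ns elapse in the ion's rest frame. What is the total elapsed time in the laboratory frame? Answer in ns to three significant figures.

Δt = 2090 ns

Leg 1: 424 ns is already measured in the laboratory frame.
Leg 2: 56.2 ns is already measured in the laboratory frame.
Leg 3: γ = 1/√(1 − 0.9474²) = 1/√0.1024 = 3.124; Δt_3 = 3.124 × 514 = 1606 ns.
Total: 424.0 + 56.20 + 1606 ns.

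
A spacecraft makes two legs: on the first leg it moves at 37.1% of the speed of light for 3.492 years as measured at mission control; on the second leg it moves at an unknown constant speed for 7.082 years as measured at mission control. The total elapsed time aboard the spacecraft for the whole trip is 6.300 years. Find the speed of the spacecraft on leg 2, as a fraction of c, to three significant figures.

Leg 1: β = 0.371; γ = 1/√(1 − 0.371²) = 1/√0.8624 = 1.077; τ_1 = 3.492/1.077 = 3.243 years.
Leg 2: speed unknown; τ_2 = 7.082/γ_2.
Total proper time: 3.243 + τ_2 = 6.300, so τ_2 = 6.300 − 3.243 = 3.057 years.
γ_2 = 7.082/3.057 = 2.316; β = √(1 − 1/γ²) = √0.8136.

β = 0.902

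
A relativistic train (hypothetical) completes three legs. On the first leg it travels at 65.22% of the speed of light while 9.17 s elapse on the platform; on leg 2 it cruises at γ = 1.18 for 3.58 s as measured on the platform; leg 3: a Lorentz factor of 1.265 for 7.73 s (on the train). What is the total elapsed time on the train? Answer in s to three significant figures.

Leg 1: β = 0.6522; γ = 1/√(1 − 0.6522²) = 1/√0.5746 = 1.319; τ_1 = 9.17/1.319 = 6.951 s.
Leg 2: γ = 1.18; τ_2 = 3.58/1.180 = 3.034 s.
Leg 3: 7.73 s is already measured on the train.
Total: 6.951 + 3.034 + 7.730 s.

τ = 17.7 s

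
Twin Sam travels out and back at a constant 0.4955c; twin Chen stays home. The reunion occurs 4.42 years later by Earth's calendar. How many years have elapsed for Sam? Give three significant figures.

γ = 1/√(1 − 0.4955²) = 1/√0.7545 = 1.151
Sam's clock measures proper time along the trip: τ = Δt/γ = 4.42/1.151 years.

τ = 3.84 years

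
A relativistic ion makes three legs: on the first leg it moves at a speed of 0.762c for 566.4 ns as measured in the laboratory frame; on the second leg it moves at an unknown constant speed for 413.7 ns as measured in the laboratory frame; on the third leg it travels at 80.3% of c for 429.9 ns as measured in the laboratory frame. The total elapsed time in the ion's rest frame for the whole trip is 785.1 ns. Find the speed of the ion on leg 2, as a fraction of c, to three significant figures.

β = 0.920

Leg 1: γ = 1/√(1 − 0.762²) = 1/√0.4194 = 1.544; τ_1 = 566.4/1.544 = 366.8 ns.
Leg 2: speed unknown; τ_2 = 413.7/γ_2.
Leg 3: β = 0.803; γ = 1/√(1 − 0.803²) = 1/√0.3552 = 1.678; τ_3 = 429.9/1.678 = 256.2 ns.
Total proper time: 366.8 + τ_2 + 256.2 = 785.1, so τ_2 = 785.1 − 623.0 = 162.1 ns.
γ_2 = 413.7/162.1 = 2.552; β = √(1 − 1/γ²) = √0.8465.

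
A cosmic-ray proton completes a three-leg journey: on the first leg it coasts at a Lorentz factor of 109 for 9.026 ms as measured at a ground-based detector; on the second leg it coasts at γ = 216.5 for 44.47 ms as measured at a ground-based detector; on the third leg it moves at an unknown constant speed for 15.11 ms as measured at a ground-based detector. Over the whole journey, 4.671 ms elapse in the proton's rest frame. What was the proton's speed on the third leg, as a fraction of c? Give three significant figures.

β = 0.957

Leg 1: γ = 109; τ_1 = 9.026/109.0 = 0.08281 ms.
Leg 2: γ = 216.5; τ_2 = 44.47/216.5 = 0.2054 ms.
Leg 3: speed unknown; τ_3 = 15.11/γ_3.
Total proper time: 0.08281 + 0.2054 + τ_3 = 4.671, so τ_3 = 4.671 − 0.2882 = 4.383 ms.
γ_3 = 15.11/4.383 = 3.448; β = √(1 − 1/γ²) = √0.9159.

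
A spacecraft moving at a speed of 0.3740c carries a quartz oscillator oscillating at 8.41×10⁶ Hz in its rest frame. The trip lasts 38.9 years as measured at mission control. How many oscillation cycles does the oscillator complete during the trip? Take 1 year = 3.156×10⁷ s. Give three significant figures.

N = 9.58×10¹⁵

γ = 1/√(1 − 0.3740²) = 1/√0.8601 = 1.078
The oscillator's own cycle count is N = f × τ where τ is the proper time aboard the spacecraft. τ = Δt/γ = 38.9/1.078 = 36.08 years = 1.139×10⁹ s.
N = 8.41×10⁶ × 1.139×10⁹ = 9.576×10¹⁵.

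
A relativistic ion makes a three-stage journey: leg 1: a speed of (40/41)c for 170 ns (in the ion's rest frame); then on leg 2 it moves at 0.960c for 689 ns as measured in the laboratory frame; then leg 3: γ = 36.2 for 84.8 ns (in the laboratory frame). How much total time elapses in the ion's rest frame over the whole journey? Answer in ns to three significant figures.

Leg 1: 170 ns is already measured in the ion's rest frame.
Leg 2: γ = 1/√(1 − 0.960²) = 25/7 ≈ 3.571; τ_2 = 689/3.571 = 192.9 ns.
Leg 3: γ = 36.2; τ_3 = 84.8/36.20 = 2.343 ns.
Total: 170.0 + 192.9 + 2.343 ns.

τ = 365 ns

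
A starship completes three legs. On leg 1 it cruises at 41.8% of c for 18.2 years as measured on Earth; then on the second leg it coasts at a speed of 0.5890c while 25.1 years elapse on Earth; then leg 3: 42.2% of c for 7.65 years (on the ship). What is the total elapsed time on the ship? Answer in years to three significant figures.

τ = 44.5 years

Leg 1: β = 0.418; γ = 1/√(1 − 0.418²) = 1/√0.8253 = 1.101; τ_1 = 18.2/1.101 = 16.53 years.
Leg 2: γ = 1/√(1 − 0.5890²) = 1/√0.6531 = 1.237; τ_2 = 25.1/1.237 = 20.28 years.
Leg 3: 7.65 years is already measured on the ship.
Total: 16.53 + 20.28 + 7.650 years.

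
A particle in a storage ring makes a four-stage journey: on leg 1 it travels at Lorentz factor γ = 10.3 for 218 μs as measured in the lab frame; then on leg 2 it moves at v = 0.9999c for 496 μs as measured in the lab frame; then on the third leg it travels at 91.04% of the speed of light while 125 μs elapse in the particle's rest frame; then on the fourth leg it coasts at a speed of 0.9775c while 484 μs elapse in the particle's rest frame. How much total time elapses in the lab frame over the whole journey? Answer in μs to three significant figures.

Leg 1: 218 μs is already measured in the lab frame.
Leg 2: 496 μs is already measured in the lab frame.
Leg 3: β = 0.9104; γ = 1/√(1 − 0.9104²) = 1/√0.1712 = 2.417; Δt_3 = 2.417 × 125 = 302.1 μs.
Leg 4: γ = 1/√(1 − 0.9775²) = 1/√0.04449 = 4.741; Δt_4 = 4.741 × 484 = 2295 μs.
Total: 218.0 + 496.0 + 302.1 + 2295 μs.

Δt = 3310 μs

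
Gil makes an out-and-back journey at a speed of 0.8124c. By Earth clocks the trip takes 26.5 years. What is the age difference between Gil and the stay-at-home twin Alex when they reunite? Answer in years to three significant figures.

Δt − τ = 11.0 years

γ = 1/√(1 − 0.8124²) = 1/√0.3400 = 1.715
Gil's elapsed proper time: τ = 26.5/1.715 = 15.45 years.
Age gap = Δt − τ = 26.5 − 15.45 years.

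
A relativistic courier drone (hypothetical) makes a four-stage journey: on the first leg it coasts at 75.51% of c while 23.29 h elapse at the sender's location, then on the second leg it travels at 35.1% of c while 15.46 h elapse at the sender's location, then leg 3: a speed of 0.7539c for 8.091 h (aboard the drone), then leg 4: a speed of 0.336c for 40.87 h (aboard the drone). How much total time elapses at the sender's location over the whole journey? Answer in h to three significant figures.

Δt = 94.5 h

Leg 1: 23.29 h is already measured at the sender's location.
Leg 2: 15.46 h is already measured at the sender's location.
Leg 3: γ = 1/√(1 − 0.7539²) = 1/√0.4316 = 1.522; Δt_3 = 1.522 × 8.091 = 12.32 h.
Leg 4: γ = 1/√(1 − 0.336²) = 1/√0.8871 = 1.062; Δt_4 = 1.062 × 40.87 = 43.39 h.
Total: 23.29 + 15.46 + 12.32 + 43.39 h.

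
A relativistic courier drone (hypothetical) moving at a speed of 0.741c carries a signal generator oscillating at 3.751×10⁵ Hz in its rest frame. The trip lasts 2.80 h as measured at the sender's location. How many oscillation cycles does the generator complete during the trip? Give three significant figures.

γ = 1/√(1 − 0.741²) = 1/√0.4509 = 1.489
The oscillator's own cycle count is N = f × τ where τ is the proper time aboard the drone. τ = Δt/γ = 2.80/1.489 = 1.880 h = 6.769×10³ s.
N = 3.751×10⁵ × 6.769×10³ = 2.539×10⁹.

N = 2.54×10⁹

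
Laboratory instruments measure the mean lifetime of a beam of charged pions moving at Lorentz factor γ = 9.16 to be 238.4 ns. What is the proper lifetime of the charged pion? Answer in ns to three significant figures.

γ = 9.16
The lab-frame lifetime is the dilated interval; the proper lifetime is τ₀ = Δt/γ = 238.4/9.160 ns.

τ₀ = 26.0 ns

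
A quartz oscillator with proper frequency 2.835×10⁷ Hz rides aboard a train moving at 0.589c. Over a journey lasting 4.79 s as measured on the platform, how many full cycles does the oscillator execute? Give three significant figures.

γ = 1/√(1 − 0.589²) = 1/√0.6531 = 1.237
The oscillator's own cycle count is N = f × τ where τ is the proper time on the train. τ = Δt/γ = 4.79/1.237 = 3.871 s = 3.871×10⁰ s.
N = 2.835×10⁷ × 3.871×10⁰ = 1.097×10⁸.

N = 1.10×10⁸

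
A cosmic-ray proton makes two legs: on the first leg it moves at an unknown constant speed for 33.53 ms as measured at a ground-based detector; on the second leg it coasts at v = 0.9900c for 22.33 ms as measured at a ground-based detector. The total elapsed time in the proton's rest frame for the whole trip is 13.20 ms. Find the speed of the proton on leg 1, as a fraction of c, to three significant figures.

β = 0.954

Leg 1: speed unknown; τ_1 = 33.53/γ_1.
Leg 2: γ = 1/√(1 − 0.9900²) = 1/√0.01990 = 7.089; τ_2 = 22.33/7.089 = 3.150 ms.
Total proper time: τ_1 + 3.150 = 13.20, so τ_1 = 13.20 − 3.150 = 10.05 ms.
γ_1 = 33.53/10.05 = 3.336; β = √(1 − 1/γ²) = √0.9102.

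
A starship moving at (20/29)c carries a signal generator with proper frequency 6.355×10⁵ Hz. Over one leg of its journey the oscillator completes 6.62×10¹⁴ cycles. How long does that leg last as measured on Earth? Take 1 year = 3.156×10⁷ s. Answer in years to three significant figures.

γ = 1/√(1 − (20/29)²) = 29/21 ≈ 1.381
Proper time for N cycles: τ = N/f = 6.62×10¹⁴/(6.355×10⁵) = 1.042×10⁹ s = 33.01 years.
Lab-frame duration Δt = γτ = 1.381 × 33.01 = 45.58 years.

Δt = 45.6 years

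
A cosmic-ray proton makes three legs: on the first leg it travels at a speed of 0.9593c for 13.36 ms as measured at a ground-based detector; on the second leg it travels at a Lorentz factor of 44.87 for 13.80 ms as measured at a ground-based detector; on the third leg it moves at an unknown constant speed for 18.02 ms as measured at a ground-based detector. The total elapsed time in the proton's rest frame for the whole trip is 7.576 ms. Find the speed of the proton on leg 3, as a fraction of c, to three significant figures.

β = 0.981

Leg 1: γ = 1/√(1 − 0.9593²) = 1/√0.07974 = 3.541; τ_1 = 13.36/3.541 = 3.773 ms.
Leg 2: γ = 44.87; τ_2 = 13.80/44.87 = 0.3076 ms.
Leg 3: speed unknown; τ_3 = 18.02/γ_3.
Total proper time: 3.773 + 0.3076 + τ_3 = 7.576, so τ_3 = 7.576 − 4.080 = 3.496 ms.
γ_3 = 18.02/3.496 = 5.155; β = √(1 − 1/γ²) = √0.9624.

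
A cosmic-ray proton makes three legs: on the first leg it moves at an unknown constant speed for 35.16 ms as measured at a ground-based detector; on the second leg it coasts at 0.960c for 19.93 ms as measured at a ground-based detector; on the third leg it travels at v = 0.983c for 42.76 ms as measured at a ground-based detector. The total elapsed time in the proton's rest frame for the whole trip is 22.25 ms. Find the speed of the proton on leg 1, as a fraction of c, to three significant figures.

β = 0.968

Leg 1: speed unknown; τ_1 = 35.16/γ_1.
Leg 2: γ = 1/√(1 − 0.960²) = 25/7 ≈ 3.571; τ_2 = 19.93/3.571 = 5.580 ms.
Leg 3: γ = 1/√(1 − 0.983²) = 1/√0.03371 = 5.446; τ_3 = 42.76/5.446 = 7.851 ms.
Total proper time: τ_1 + 5.580 + 7.851 = 22.25, so τ_1 = 22.25 − 13.43 = 8.819 ms.
γ_1 = 35.16/8.819 = 3.987; β = √(1 − 1/γ²) = √0.9371.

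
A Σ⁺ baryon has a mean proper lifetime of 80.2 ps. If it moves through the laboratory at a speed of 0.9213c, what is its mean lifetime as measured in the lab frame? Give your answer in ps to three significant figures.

Δt = 206 ps

γ = 1/√(1 − 0.9213²) = 1/√0.1512 = 2.572
The rest-frame lifetime is the proper time; the lab measures the dilated interval Δt = γτ₀ = 2.572 × 80.2 ps.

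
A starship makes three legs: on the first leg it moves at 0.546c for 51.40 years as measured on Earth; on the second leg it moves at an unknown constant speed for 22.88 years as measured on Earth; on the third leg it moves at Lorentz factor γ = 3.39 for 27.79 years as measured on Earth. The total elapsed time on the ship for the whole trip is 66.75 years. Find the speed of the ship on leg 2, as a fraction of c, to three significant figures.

Leg 1: γ = 1/√(1 − 0.546²) = 1/√0.7019 = 1.194; τ_1 = 51.40/1.194 = 43.06 years.
Leg 2: speed unknown; τ_2 = 22.88/γ_2.
Leg 3: γ = 3.39; τ_3 = 27.79/3.390 = 8.198 years.
Total proper time: 43.06 + τ_2 + 8.198 = 66.75, so τ_2 = 66.75 − 51.26 = 15.49 years.
γ_2 = 22.88/15.49 = 1.477; β = √(1 − 1/γ²) = √0.5416.

β = 0.736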